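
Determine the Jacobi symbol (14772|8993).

1

(14772|8993)
  = (5779|8993)    [14772 ≡ 5779 mod 8993]
  = (8993|5779)    [QR: 8993 ≡ 1 mod 4, sign kept]
  = (3214|5779)    [8993 ≡ 3214 mod 5779]
  = -(1607|5779)    [5779 ≡ 3 mod 8 ⇒ (2|5779) = -1]
  = (5779|1607)    [QR: both ≡ 3 mod 4, sign flips]
  = (958|1607)    [5779 ≡ 958 mod 1607]
  = (479|1607)    [1607 ≡ 7 mod 8 ⇒ (2|1607) = +1]
  = -(1607|479)    [QR: both ≡ 3 mod 4, sign flips]
  = -(170|479)    [1607 ≡ 170 mod 479]
  = -(85|479)    [479 ≡ 7 mod 8 ⇒ (2|479) = +1]
  = -(479|85)    [QR: 85 ≡ 1 mod 4, sign kept]
  = -(54|85)    [479 ≡ 54 mod 85]
  = (27|85)    [85 ≡ 5 mod 8 ⇒ (2|85) = -1]
  = (85|27)    [QR: 85 ≡ 1 mod 4, sign kept]
  = (4|27)    [85 ≡ 4 mod 27]
  = (1|27)    [27 ≡ 3 mod 8 ⇒ (2|27)^2 = +1]
  = 1    [(1|27) = 1]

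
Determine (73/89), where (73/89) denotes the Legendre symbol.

(73/89)
  = (89/73)    [QR: 73 ≡ 1 mod 4, sign kept]
  = (16/73)    [89 ≡ 16 mod 73]
  = (1/73)    [73 ≡ 1 mod 8 ⇒ (2/73)^4 = +1]
  = 1    [(1/73) = 1]

1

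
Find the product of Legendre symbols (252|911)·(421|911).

By multiplicativity, (252·421|911) = (252|911)·(421|911).
First factor (252|911):
Factor out 2: 252 = 2^2·63. Since 911 ≡ 7 (mod 8), (2|911) = +1, and (2|911)^2 = +1. Now have (63|911).
Both 63 ≡ 3 and 911 ≡ 3 (mod 4), so reciprocity gives (63|911) = -(911|63). Reduce: 911 ≡ 29 (mod 63). Now have -(29|63).
29 ≡ 1 (mod 4), so quadratic reciprocity gives (29|63) = (63|29). Reduce: 63 ≡ 5 (mod 29). Now have -(5|29).
5 ≡ 1 (mod 4), so quadratic reciprocity gives (5|29) = (29|5). Reduce: 29 ≡ 4 (mod 5). Now have -(4|5).
Factor out 2: 4 = 2^2. Since 5 ≡ 5 (mod 8), (2|5) = -1, and (2|5)^2 = +1. Now have -(1|5).
(1|5) = 1. Collecting the sign factors: -1.
Second factor (421|911):
421 ≡ 1 (mod 4), so quadratic reciprocity gives (421|911) = (911|421). Reduce: 911 ≡ 69 (mod 421). Now have (69|421).
69 ≡ 1 (mod 4), so quadratic reciprocity gives (69|421) = (421|69). Reduce: 421 ≡ 7 (mod 69). Now have (7|69).
69 ≡ 1 (mod 4), so quadratic reciprocity gives (7|69) = (69|7). Reduce: 69 ≡ 6 (mod 7). Now have (6|7).
Factor out 2: 6 = 2·3. Since 7 ≡ 7 (mod 8), (2|7) = +1. Now have (3|7).
Both 3 ≡ 3 and 7 ≡ 3 (mod 4), so reciprocity gives (3|7) = -(7|3). Reduce: 7 ≡ 1 (mod 3). Now have -(1|3).
(1|3) = 1. Collecting the sign factors: -1.
Product: (-1)·(-1) = 1.

1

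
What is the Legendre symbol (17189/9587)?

-1

(17189/9587)
  = (7602/9587)    [17189 ≡ 7602 mod 9587]
  = -(3801/9587)    [9587 ≡ 3 mod 8 ⇒ (2/9587) = -1]
  = -(9587/3801)    [QR: 3801 ≡ 1 mod 4, sign kept]
  = -(1985/3801)    [9587 ≡ 1985 mod 3801]
  = -(3801/1985)    [QR: 1985 ≡ 1 mod 4, sign kept]
  = -(1816/1985)    [3801 ≡ 1816 mod 1985]
  = -(227/1985)    [1985 ≡ 1 mod 8 ⇒ (2/1985)^3 = +1]
  = -(1985/227)    [QR: 1985 ≡ 1 mod 4, sign kept]
  = -(169/227)    [1985 ≡ 169 mod 227]
  = -(227/169)    [QR: 169 ≡ 1 mod 4, sign kept]
  = -(58/169)    [227 ≡ 58 mod 169]
  = -(29/169)    [169 ≡ 1 mod 8 ⇒ (2/169) = +1]
  = -(169/29)    [QR: 29 ≡ 1 mod 4, sign kept]
  = -(24/29)    [169 ≡ 24 mod 29]
  = (3/29)    [29 ≡ 5 mod 8 ⇒ (2/29)^3 = -1]
  = (29/3)    [QR: 29 ≡ 1 mod 4, sign kept]
  = (2/3)    [29 ≡ 2 mod 3]
  = -(1/3)    [3 ≡ 3 mod 8 ⇒ (2/3) = -1]
  = -1    [(1/3) = 1]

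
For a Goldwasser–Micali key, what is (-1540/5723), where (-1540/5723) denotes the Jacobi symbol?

1

(-1540/5723)
  = (4183/5723)    [-1540 ≡ 4183 mod 5723]
  = -(5723/4183)    [QR: both ≡ 3 mod 4, sign flips]
  = -(1540/4183)    [5723 ≡ 1540 mod 4183]
  = -(385/4183)    [4183 ≡ 7 mod 8 ⇒ (2/4183)^2 = +1]
  = -(4183/385)    [QR: 385 ≡ 1 mod 4, sign kept]
  = -(333/385)    [4183 ≡ 333 mod 385]
  = -(385/333)    [QR: 333 ≡ 1 mod 4, sign kept]
  = -(52/333)    [385 ≡ 52 mod 333]
  = -(13/333)    [333 ≡ 5 mod 8 ⇒ (2/333)^2 = +1]
  = -(333/13)    [QR: 13 ≡ 1 mod 4, sign kept]
  = -(8/13)    [333 ≡ 8 mod 13]
  = (1/13)    [13 ≡ 5 mod 8 ⇒ (2/13)^3 = -1]
  = 1    [(1/13) = 1]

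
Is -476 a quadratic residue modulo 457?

yes

(-476|457)
  = (476|457)    [457 ≡ 1 mod 4 ⇒ (-1|457) = +1]
  = (19|457)    [476 ≡ 19 mod 457]
  = (457|19)    [QR: 457 ≡ 1 mod 4, sign kept]
  = (1|19)    [457 ≡ 1 mod 19]
  = 1    [(1|19) = 1]
(-476|457) = 1, and 457 is prime, so -476 is a quadratic residue mod 457.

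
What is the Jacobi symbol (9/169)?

(9/169)
  = (169/9)    [QR: 9 ≡ 1 mod 4, sign kept]
  = (7/9)    [169 ≡ 7 mod 9]
  = (9/7)    [QR: 9 ≡ 1 mod 4, sign kept]
  = (2/7)    [9 ≡ 2 mod 7]
  = (1/7)    [7 ≡ 7 mod 8 ⇒ (2/7) = +1]
  = 1    [(1/7) = 1]

1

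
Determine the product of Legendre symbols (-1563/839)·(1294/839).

-1

By multiplicativity, (-1563·1294/839) = (-1563/839)·(1294/839).
First factor (-1563/839):
Pull out -1: (-1563/839) = (-1/839)·(1563/839). Since 839 ≡ 3 (mod 4), (-1/839) = -1. Now have -(1563/839).
Reduce the numerator: 1563 ≡ 724 (mod 839), so (1563/839) = (724/839).
Factor out 2: 724 = 2^2·181. Since 839 ≡ 7 (mod 8), (2/839) = +1, and (2/839)^2 = +1. Now have -(181/839).
181 ≡ 1 (mod 4), so quadratic reciprocity gives (181/839) = (839/181). Reduce: 839 ≡ 115 (mod 181). Now have -(115/181).
181 ≡ 1 (mod 4), so quadratic reciprocity gives (115/181) = (181/115). Reduce: 181 ≡ 66 (mod 115). Now have -(66/115).
Factor out 2: 66 = 2·33. Since 115 ≡ 3 (mod 8), (2/115) = -1. Now have (33/115).
33 ≡ 1 (mod 4), so quadratic reciprocity gives (33/115) = (115/33). Reduce: 115 ≡ 16 (mod 33). Now have (16/33).
Factor out 2: 16 = 2^4. Since 33 ≡ 1 (mod 8), (2/33) = +1, and (2/33)^4 = +1. Now have (1/33).
(1/33) = 1. Collecting the sign factors: 1.
Second factor (1294/839):
Reduce the numerator: 1294 ≡ 455 (mod 839), so (1294/839) = (455/839).
Both 455 ≡ 3 and 839 ≡ 3 (mod 4), so reciprocity gives (455/839) = -(839/455). Reduce: 839 ≡ 384 (mod 455). Now have -(384/455).
Factor out 2: 384 = 2^7·3. Since 455 ≡ 7 (mod 8), (2/455) = +1, and (2/455)^7 = +1. Now have -(3/455).
Both 3 ≡ 3 and 455 ≡ 3 (mod 4), so reciprocity gives (3/455) = -(455/3). Reduce: 455 ≡ 2 (mod 3). Now have (2/3).
Factor out 2: 2 = 2. Since 3 ≡ 3 (mod 8), (2/3) = -1. Now have -(1/3).
(1/3) = 1. Collecting the sign factors: -1.
Product: (1)·(-1) = -1.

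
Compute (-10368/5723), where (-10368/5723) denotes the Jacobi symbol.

1

(-10368/5723)
  = (1078/5723)    [-10368 ≡ 1078 mod 5723]
  = -(539/5723)    [5723 ≡ 3 mod 8 ⇒ (2/5723) = -1]
  = (5723/539)    [QR: both ≡ 3 mod 4, sign flips]
  = (333/539)    [5723 ≡ 333 mod 539]
  = (539/333)    [QR: 333 ≡ 1 mod 4, sign kept]
  = (206/333)    [539 ≡ 206 mod 333]
  = -(103/333)    [333 ≡ 5 mod 8 ⇒ (2/333) = -1]
  = -(333/103)    [QR: 333 ≡ 1 mod 4, sign kept]
  = -(24/103)    [333 ≡ 24 mod 103]
  = -(3/103)    [103 ≡ 7 mod 8 ⇒ (2/103)^3 = +1]
  = (103/3)    [QR: both ≡ 3 mod 4, sign flips]
  = (1/3)    [103 ≡ 1 mod 3]
  = 1    [(1/3) = 1]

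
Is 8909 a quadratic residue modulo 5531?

no

Reduce the numerator: 8909 ≡ 3378 (mod 5531), so (8909/5531) = (3378/5531).
Factor out 2: 3378 = 2·1689. Since 5531 ≡ 3 (mod 8), (2/5531) = -1. Now have -(1689/5531).
1689 ≡ 1 (mod 4), so quadratic reciprocity gives (1689/5531) = (5531/1689). Reduce: 5531 ≡ 464 (mod 1689). Now have -(464/1689).
Factor out 2: 464 = 2^4·29. Since 1689 ≡ 1 (mod 8), (2/1689) = +1, and (2/1689)^4 = +1. Now have -(29/1689).
29 ≡ 1 (mod 4), so quadratic reciprocity gives (29/1689) = (1689/29). Reduce: 1689 ≡ 7 (mod 29). Now have -(7/29).
29 ≡ 1 (mod 4), so quadratic reciprocity gives (7/29) = (29/7). Reduce: 29 ≡ 1 (mod 7). Now have -(1/7).
(1/7) = 1. Collecting the sign factors: -1.
The Legendre symbol is -1, so x^2 ≡ 8909 (mod 5531) has no solution.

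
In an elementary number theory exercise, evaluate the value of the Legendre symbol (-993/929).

(-993/929)
  = (993/929)    [929 ≡ 1 mod 4 ⇒ (-1/929) = +1]
  = (64/929)    [993 ≡ 64 mod 929]
  = (1/929)    [929 ≡ 1 mod 8 ⇒ (2/929)^6 = +1]
  = 1    [(1/929) = 1]

1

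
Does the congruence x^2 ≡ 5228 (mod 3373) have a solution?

(5228/3373)
  = (1855/3373)    [5228 ≡ 1855 mod 3373]
  = (3373/1855)    [QR: 3373 ≡ 1 mod 4, sign kept]
  = (1518/1855)    [3373 ≡ 1518 mod 1855]
  = (759/1855)    [1855 ≡ 7 mod 8 ⇒ (2/1855) = +1]
  = -(1855/759)    [QR: both ≡ 3 mod 4, sign flips]
  = -(337/759)    [1855 ≡ 337 mod 759]
  = -(759/337)    [QR: 337 ≡ 1 mod 4, sign kept]
  = -(85/337)    [759 ≡ 85 mod 337]
  = -(337/85)    [QR: 85 ≡ 1 mod 4, sign kept]
  = -(82/85)    [337 ≡ 82 mod 85]
  = (41/85)    [85 ≡ 5 mod 8 ⇒ (2/85) = -1]
  = (85/41)    [QR: 41 ≡ 1 mod 4, sign kept]
  = (3/41)    [85 ≡ 3 mod 41]
  = (41/3)    [QR: 41 ≡ 1 mod 4, sign kept]
  = (2/3)    [41 ≡ 2 mod 3]
  = -(1/3)    [3 ≡ 3 mod 8 ⇒ (2/3) = -1]
  = -1    [(1/3) = 1]
(5228/3373) = -1, and 3373 is prime, so 5228 is not a quadratic residue mod 3373.

no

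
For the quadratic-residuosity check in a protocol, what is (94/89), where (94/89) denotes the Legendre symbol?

(94/89)
  = (5/89)    [94 ≡ 5 mod 89]
  = (89/5)    [QR: 5 ≡ 1 mod 4, sign kept]
  = (4/5)    [89 ≡ 4 mod 5]
  = (1/5)    [5 ≡ 5 mod 8 ⇒ (2/5)^2 = +1]
  = 1    [(1/5) = 1]

1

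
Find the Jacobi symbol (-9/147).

Reduce the numerator: -9 ≡ 138 (mod 147), so (-9/147) = (138/147).
Factor out 2: 138 = 2·69. Since 147 ≡ 3 (mod 8), (2/147) = -1. Now have -(69/147).
69 ≡ 1 (mod 4), so quadratic reciprocity gives (69/147) = (147/69). Reduce: 147 ≡ 9 (mod 69). Now have -(9/69).
9 ≡ 1 (mod 4), so quadratic reciprocity gives (9/69) = (69/9). Reduce: 69 ≡ 6 (mod 9). Now have -(6/9).
Factor out 2: 6 = 2·3. Since 9 ≡ 1 (mod 8), (2/9) = +1. Now have -(3/9).
9 ≡ 1 (mod 4), so quadratic reciprocity gives (3/9) = (9/3). Reduce: 9 ≡ 0 (mod 3). Now have -(0/3).
The numerator is now 0 with denominator 3 > 1: the symbol is 0.

0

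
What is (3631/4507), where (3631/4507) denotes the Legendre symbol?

(3631/4507)
  = -(4507/3631)    [QR: both ≡ 3 mod 4, sign flips]
  = -(876/3631)    [4507 ≡ 876 mod 3631]
  = -(219/3631)    [3631 ≡ 7 mod 8 ⇒ (2/3631)^2 = +1]
  = (3631/219)    [QR: both ≡ 3 mod 4, sign flips]
  = (127/219)    [3631 ≡ 127 mod 219]
  = -(219/127)    [QR: both ≡ 3 mod 4, sign flips]
  = -(92/127)    [219 ≡ 92 mod 127]
  = -(23/127)    [127 ≡ 7 mod 8 ⇒ (2/127)^2 = +1]
  = (127/23)    [QR: both ≡ 3 mod 4, sign flips]
  = (12/23)    [127 ≡ 12 mod 23]
  = (3/23)    [23 ≡ 7 mod 8 ⇒ (2/23)^2 = +1]
  = -(23/3)    [QR: both ≡ 3 mod 4, sign flips]
  = -(2/3)    [23 ≡ 2 mod 3]
  = (1/3)    [3 ≡ 3 mod 8 ⇒ (2/3) = -1]
  = 1    [(1/3) = 1]

1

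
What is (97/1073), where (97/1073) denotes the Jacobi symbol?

1

(97/1073)
  = (1073/97)    [QR: 97 ≡ 1 mod 4, sign kept]
  = (6/97)    [1073 ≡ 6 mod 97]
  = (3/97)    [97 ≡ 1 mod 8 ⇒ (2/97) = +1]
  = (97/3)    [QR: 97 ≡ 1 mod 4, sign kept]
  = (1/3)    [97 ≡ 1 mod 3]
  = 1    [(1/3) = 1]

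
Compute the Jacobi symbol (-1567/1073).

Pull out -1: (-1567/1073) = (-1/1073)·(1567/1073). Since 1073 ≡ 1 (mod 4), (-1/1073) = +1. Now have (1567/1073).
Reduce the numerator: 1567 ≡ 494 (mod 1073), so (1567/1073) = (494/1073).
Factor out 2: 494 = 2·247. Since 1073 ≡ 1 (mod 8), (2/1073) = +1. Now have (247/1073).
1073 ≡ 1 (mod 4), so quadratic reciprocity gives (247/1073) = (1073/247). Reduce: 1073 ≡ 85 (mod 247). Now have (85/247).
85 ≡ 1 (mod 4), so quadratic reciprocity gives (85/247) = (247/85). Reduce: 247 ≡ 77 (mod 85). Now have (77/85).
77 ≡ 1 (mod 4), so quadratic reciprocity gives (77/85) = (85/77). Reduce: 85 ≡ 8 (mod 77). Now have (8/77).
Factor out 2: 8 = 2^3. Since 77 ≡ 5 (mod 8), (2/77) = -1, and (2/77)^3 = -1. Now have -(1/77).
(1/77) = 1. Collecting the sign factors: -1.

-1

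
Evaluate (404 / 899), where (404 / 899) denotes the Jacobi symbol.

-1

(404 / 899)
  = (101 / 899)    [899 ≡ 3 mod 8 ⇒ (2 / 899)^2 = +1]
  = (899 / 101)    [QR: 101 ≡ 1 mod 4, sign kept]
  = (91 / 101)    [899 ≡ 91 mod 101]
  = (101 / 91)    [QR: 101 ≡ 1 mod 4, sign kept]
  = (10 / 91)    [101 ≡ 10 mod 91]
  = -(5 / 91)    [91 ≡ 3 mod 8 ⇒ (2 / 91) = -1]
  = -(91 / 5)    [QR: 5 ≡ 1 mod 4, sign kept]
  = -(1 / 5)    [91 ≡ 1 mod 5]
  = -1    [(1 / 5) = 1]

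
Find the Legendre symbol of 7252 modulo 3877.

(7252|3877)
  = (3375|3877)    [7252 ≡ 3375 mod 3877]
  = (3877|3375)    [QR: 3877 ≡ 1 mod 4, sign kept]
  = (502|3375)    [3877 ≡ 502 mod 3375]
  = (251|3375)    [3375 ≡ 7 mod 8 ⇒ (2|3375) = +1]
  = -(3375|251)    [QR: both ≡ 3 mod 4, sign flips]
  = -(112|251)    [3375 ≡ 112 mod 251]
  = -(7|251)    [251 ≡ 3 mod 8 ⇒ (2|251)^4 = +1]
  = (251|7)    [QR: both ≡ 3 mod 4, sign flips]
  = (6|7)    [251 ≡ 6 mod 7]
  = (3|7)    [7 ≡ 7 mod 8 ⇒ (2|7) = +1]
  = -(7|3)    [QR: both ≡ 3 mod 4, sign flips]
  = -(1|3)    [7 ≡ 1 mod 3]
  = -1    [(1|3) = 1]

-1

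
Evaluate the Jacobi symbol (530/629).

-1

(530/629)
  = -(265/629)    [629 ≡ 5 mod 8 ⇒ (2/629) = -1]
  = -(629/265)    [QR: 265 ≡ 1 mod 4, sign kept]
  = -(99/265)    [629 ≡ 99 mod 265]
  = -(265/99)    [QR: 265 ≡ 1 mod 4, sign kept]
  = -(67/99)    [265 ≡ 67 mod 99]
  = (99/67)    [QR: both ≡ 3 mod 4, sign flips]
  = (32/67)    [99 ≡ 32 mod 67]
  = -(1/67)    [67 ≡ 3 mod 8 ⇒ (2/67)^5 = -1]
  = -1    [(1/67) = 1]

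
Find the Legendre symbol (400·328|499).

1

By multiplicativity, (400·328|499) = (400|499)·(328|499).
First factor (400|499):
Factor out 2: 400 = 2^4·25. Since 499 ≡ 3 (mod 8), (2|499) = -1, and (2|499)^4 = +1. Now have (25|499).
25 ≡ 1 (mod 4), so quadratic reciprocity gives (25|499) = (499|25). Reduce: 499 ≡ 24 (mod 25). Now have (24|25).
Factor out 2: 24 = 2^3·3. Since 25 ≡ 1 (mod 8), (2|25) = +1, and (2|25)^3 = +1. Now have (3|25).
25 ≡ 1 (mod 4), so quadratic reciprocity gives (3|25) = (25|3). Reduce: 25 ≡ 1 (mod 3). Now have (1|3).
(1|3) = 1. Collecting the sign factors: 1.
Second factor (328|499):
Factor out 2: 328 = 2^3·41. Since 499 ≡ 3 (mod 8), (2|499) = -1, and (2|499)^3 = -1. Now have -(41|499).
41 ≡ 1 (mod 4), so quadratic reciprocity gives (41|499) = (499|41). Reduce: 499 ≡ 7 (mod 41). Now have -(7|41).
41 ≡ 1 (mod 4), so quadratic reciprocity gives (7|41) = (41|7). Reduce: 41 ≡ 6 (mod 7). Now have -(6|7).
Factor out 2: 6 = 2·3. Since 7 ≡ 7 (mod 8), (2|7) = +1. Now have -(3|7).
Both 3 ≡ 3 and 7 ≡ 3 (mod 4), so reciprocity gives (3|7) = -(7|3). Reduce: 7 ≡ 1 (mod 3). Now have (1|3).
(1|3) = 1. Collecting the sign factors: 1.
Product: (1)·(1) = 1.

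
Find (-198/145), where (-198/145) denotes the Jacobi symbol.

(-198/145)
  = (92/145)    [-198 ≡ 92 mod 145]
  = (23/145)    [145 ≡ 1 mod 8 ⇒ (2/145)^2 = +1]
  = (145/23)    [QR: 145 ≡ 1 mod 4, sign kept]
  = (7/23)    [145 ≡ 7 mod 23]
  = -(23/7)    [QR: both ≡ 3 mod 4, sign flips]
  = -(2/7)    [23 ≡ 2 mod 7]
  = -(1/7)    [7 ≡ 7 mod 8 ⇒ (2/7) = +1]
  = -1    [(1/7) = 1]

-1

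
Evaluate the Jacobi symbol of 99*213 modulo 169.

By multiplicativity, (99·213|169) = (99|169)·(213|169).
First factor (99|169):
169 ≡ 1 (mod 4), so quadratic reciprocity gives (99|169) = (169|99). Reduce: 169 ≡ 70 (mod 99). Now have (70|99).
Factor out 2: 70 = 2·35. Since 99 ≡ 3 (mod 8), (2|99) = -1. Now have -(35|99).
Both 35 ≡ 3 and 99 ≡ 3 (mod 4), so reciprocity gives (35|99) = -(99|35). Reduce: 99 ≡ 29 (mod 35). Now have (29|35).
29 ≡ 1 (mod 4), so quadratic reciprocity gives (29|35) = (35|29). Reduce: 35 ≡ 6 (mod 29). Now have (6|29).
Factor out 2: 6 = 2·3. Since 29 ≡ 5 (mod 8), (2|29) = -1. Now have -(3|29).
29 ≡ 1 (mod 4), so quadratic reciprocity gives (3|29) = (29|3). Reduce: 29 ≡ 2 (mod 3). Now have -(2|3).
Factor out 2: 2 = 2. Since 3 ≡ 3 (mod 8), (2|3) = -1. Now have (1|3).
(1|3) = 1. Collecting the sign factors: 1.
Second factor (213|169):
Reduce the numerator: 213 ≡ 44 (mod 169), so (213|169) = (44|169).
Factor out 2: 44 = 2^2·11. Since 169 ≡ 1 (mod 8), (2|169) = +1, and (2|169)^2 = +1. Now have (11|169).
169 ≡ 1 (mod 4), so quadratic reciprocity gives (11|169) = (169|11). Reduce: 169 ≡ 4 (mod 11). Now have (4|11).
Factor out 2: 4 = 2^2. Since 11 ≡ 3 (mod 8), (2|11) = -1, and (2|11)^2 = +1. Now have (1|11).
(1|11) = 1. Collecting the sign factors: 1.
Product: (1)·(1) = 1.

1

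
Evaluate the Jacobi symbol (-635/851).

-1

Reduce the numerator: -635 ≡ 216 (mod 851), so (-635/851) = (216/851).
Factor out 2: 216 = 2^3·27. Since 851 ≡ 3 (mod 8), (2/851) = -1, and (2/851)^3 = -1. Now have -(27/851).
Both 27 ≡ 3 and 851 ≡ 3 (mod 4), so reciprocity gives (27/851) = -(851/27). Reduce: 851 ≡ 14 (mod 27). Now have (14/27).
Factor out 2: 14 = 2·7. Since 27 ≡ 3 (mod 8), (2/27) = -1. Now have -(7/27).
Both 7 ≡ 3 and 27 ≡ 3 (mod 4), so reciprocity gives (7/27) = -(27/7). Reduce: 27 ≡ 6 (mod 7). Now have (6/7).
Factor out 2: 6 = 2·3. Since 7 ≡ 7 (mod 8), (2/7) = +1. Now have (3/7).
Both 3 ≡ 3 and 7 ≡ 3 (mod 4), so reciprocity gives (3/7) = -(7/3). Reduce: 7 ≡ 1 (mod 3). Now have -(1/3).
(1/3) = 1. Collecting the sign factors: -1.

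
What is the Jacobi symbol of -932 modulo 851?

(-932|851)
  = (770|851)    [-932 ≡ 770 mod 851]
  = -(385|851)    [851 ≡ 3 mod 8 ⇒ (2|851) = -1]
  = -(851|385)    [QR: 385 ≡ 1 mod 4, sign kept]
  = -(81|385)    [851 ≡ 81 mod 385]
  = -(385|81)    [QR: 81 ≡ 1 mod 4, sign kept]
  = -(61|81)    [385 ≡ 61 mod 81]
  = -(81|61)    [QR: 61 ≡ 1 mod 4, sign kept]
  = -(20|61)    [81 ≡ 20 mod 61]
  = -(5|61)    [61 ≡ 5 mod 8 ⇒ (2|61)^2 = +1]
  = -(61|5)    [QR: 5 ≡ 1 mod 4, sign kept]
  = -(1|5)    [61 ≡ 1 mod 5]
  = -1    [(1|5) = 1]

-1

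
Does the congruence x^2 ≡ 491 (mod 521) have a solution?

521 ≡ 1 (mod 4), so quadratic reciprocity gives (491/521) = (521/491). Reduce: 521 ≡ 30 (mod 491). Now have (30/491).
Factor out 2: 30 = 2·15. Since 491 ≡ 3 (mod 8), (2/491) = -1. Now have -(15/491).
Both 15 ≡ 3 and 491 ≡ 3 (mod 4), so reciprocity gives (15/491) = -(491/15). Reduce: 491 ≡ 11 (mod 15). Now have (11/15).
Both 11 ≡ 3 and 15 ≡ 3 (mod 4), so reciprocity gives (11/15) = -(15/11). Reduce: 15 ≡ 4 (mod 11). Now have -(4/11).
Factor out 2: 4 = 2^2. Since 11 ≡ 3 (mod 8), (2/11) = -1, and (2/11)^2 = +1. Now have -(1/11).
(1/11) = 1. Collecting the sign factors: -1.
The Legendre symbol is -1, so x^2 ≡ 491 (mod 521) has no solution.

no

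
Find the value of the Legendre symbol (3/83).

Both 3 ≡ 3 and 83 ≡ 3 (mod 4), so reciprocity gives (3/83) = -(83/3). Reduce: 83 ≡ 2 (mod 3). Now have -(2/3).
Factor out 2: 2 = 2. Since 3 ≡ 3 (mod 8), (2/3) = -1. Now have (1/3).
(1/3) = 1. Collecting the sign factors: 1.

1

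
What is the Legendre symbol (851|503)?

(851|503)
  = (348|503)    [851 ≡ 348 mod 503]
  = (87|503)    [503 ≡ 7 mod 8 ⇒ (2|503)^2 = +1]
  = -(503|87)    [QR: both ≡ 3 mod 4, sign flips]
  = -(68|87)    [503 ≡ 68 mod 87]
  = -(17|87)    [87 ≡ 7 mod 8 ⇒ (2|87)^2 = +1]
  = -(87|17)    [QR: 17 ≡ 1 mod 4, sign kept]
  = -(2|17)    [87 ≡ 2 mod 17]
  = -(1|17)    [17 ≡ 1 mod 8 ⇒ (2|17) = +1]
  = -1    [(1|17) = 1]

-1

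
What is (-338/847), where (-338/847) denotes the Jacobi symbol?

-1

Reduce the numerator: -338 ≡ 509 (mod 847), so (-338/847) = (509/847).
509 ≡ 1 (mod 4), so quadratic reciprocity gives (509/847) = (847/509). Reduce: 847 ≡ 338 (mod 509). Now have (338/509).
Factor out 2: 338 = 2·169. Since 509 ≡ 5 (mod 8), (2/509) = -1. Now have -(169/509).
169 ≡ 1 (mod 4), so quadratic reciprocity gives (169/509) = (509/169). Reduce: 509 ≡ 2 (mod 169). Now have -(2/169).
Factor out 2: 2 = 2. Since 169 ≡ 1 (mod 8), (2/169) = +1. Now have -(1/169).
(1/169) = 1. Collecting the sign factors: -1.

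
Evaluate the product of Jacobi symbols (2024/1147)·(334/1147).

-1

By multiplicativity, (2024·334/1147) = (2024/1147)·(334/1147).
First factor (2024/1147):
(2024/1147)
  = (877/1147)    [2024 ≡ 877 mod 1147]
  = (1147/877)    [QR: 877 ≡ 1 mod 4, sign kept]
  = (270/877)    [1147 ≡ 270 mod 877]
  = -(135/877)    [877 ≡ 5 mod 8 ⇒ (2/877) = -1]
  = -(877/135)    [QR: 877 ≡ 1 mod 4, sign kept]
  = -(67/135)    [877 ≡ 67 mod 135]
  = (135/67)    [QR: both ≡ 3 mod 4, sign flips]
  = (1/67)    [135 ≡ 1 mod 67]
  = 1    [(1/67) = 1]
Second factor (334/1147):
(334/1147)
  = -(167/1147)    [1147 ≡ 3 mod 8 ⇒ (2/1147) = -1]
  = (1147/167)    [QR: both ≡ 3 mod 4, sign flips]
  = (145/167)    [1147 ≡ 145 mod 167]
  = (167/145)    [QR: 145 ≡ 1 mod 4, sign kept]
  = (22/145)    [167 ≡ 22 mod 145]
  = (11/145)    [145 ≡ 1 mod 8 ⇒ (2/145) = +1]
  = (145/11)    [QR: 145 ≡ 1 mod 4, sign kept]
  = (2/11)    [145 ≡ 2 mod 11]
  = -(1/11)    [11 ≡ 3 mod 8 ⇒ (2/11) = -1]
  = -1    [(1/11) = 1]
Product: (1)·(-1) = -1.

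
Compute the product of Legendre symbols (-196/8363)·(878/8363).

By multiplicativity, (-196·878/8363) = (-196/8363)·(878/8363).
First factor (-196/8363):
(-196/8363)
  = (8167/8363)    [-196 ≡ 8167 mod 8363]
  = -(8363/8167)    [QR: both ≡ 3 mod 4, sign flips]
  = -(196/8167)    [8363 ≡ 196 mod 8167]
  = -(49/8167)    [8167 ≡ 7 mod 8 ⇒ (2/8167)^2 = +1]
  = -(8167/49)    [QR: 49 ≡ 1 mod 4, sign kept]
  = -(33/49)    [8167 ≡ 33 mod 49]
  = -(49/33)    [QR: 33 ≡ 1 mod 4, sign kept]
  = -(16/33)    [49 ≡ 16 mod 33]
  = -(1/33)    [33 ≡ 1 mod 8 ⇒ (2/33)^4 = +1]
  = -1    [(1/33) = 1]
Second factor (878/8363):
(878/8363)
  = -(439/8363)    [8363 ≡ 3 mod 8 ⇒ (2/8363) = -1]
  = (8363/439)    [QR: both ≡ 3 mod 4, sign flips]
  = (22/439)    [8363 ≡ 22 mod 439]
  = (11/439)    [439 ≡ 7 mod 8 ⇒ (2/439) = +1]
  = -(439/11)    [QR: both ≡ 3 mod 4, sign flips]
  = -(10/11)    [439 ≡ 10 mod 11]
  = (5/11)    [11 ≡ 3 mod 8 ⇒ (2/11) = -1]
  = (11/5)    [QR: 5 ≡ 1 mod 4, sign kept]
  = (1/5)    [11 ≡ 1 mod 5]
  = 1    [(1/5) = 1]
Product: (-1)·(1) = -1.

-1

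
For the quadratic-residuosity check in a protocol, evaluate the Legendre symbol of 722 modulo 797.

(722/797)
  = -(361/797)    [797 ≡ 5 mod 8 ⇒ (2/797) = -1]
  = -(797/361)    [QR: 361 ≡ 1 mod 4, sign kept]
  = -(75/361)    [797 ≡ 75 mod 361]
  = -(361/75)    [QR: 361 ≡ 1 mod 4, sign kept]
  = -(61/75)    [361 ≡ 61 mod 75]
  = -(75/61)    [QR: 61 ≡ 1 mod 4, sign kept]
  = -(14/61)    [75 ≡ 14 mod 61]
  = (7/61)    [61 ≡ 5 mod 8 ⇒ (2/61) = -1]
  = (61/7)    [QR: 61 ≡ 1 mod 4, sign kept]
  = (5/7)    [61 ≡ 5 mod 7]
  = (7/5)    [QR: 5 ≡ 1 mod 4, sign kept]
  = (2/5)    [7 ≡ 2 mod 5]
  = -(1/5)    [5 ≡ 5 mod 8 ⇒ (2/5) = -1]
  = -1    [(1/5) = 1]

-1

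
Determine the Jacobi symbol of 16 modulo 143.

(16|143)
  = (1|143)    [143 ≡ 7 mod 8 ⇒ (2|143)^4 = +1]
  = 1    [(1|143) = 1]

1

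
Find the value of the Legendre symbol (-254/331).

Pull out -1: (-254/331) = (-1/331)·(254/331). Since 331 ≡ 3 (mod 4), (-1/331) = -1. Now have -(254/331).
Factor out 2: 254 = 2·127. Since 331 ≡ 3 (mod 8), (2/331) = -1. Now have (127/331).
Both 127 ≡ 3 and 331 ≡ 3 (mod 4), so reciprocity gives (127/331) = -(331/127). Reduce: 331 ≡ 77 (mod 127). Now have -(77/127).
77 ≡ 1 (mod 4), so quadratic reciprocity gives (77/127) = (127/77). Reduce: 127 ≡ 50 (mod 77). Now have -(50/77).
Factor out 2: 50 = 2·25. Since 77 ≡ 5 (mod 8), (2/77) = -1. Now have (25/77).
25 ≡ 1 (mod 4), so quadratic reciprocity gives (25/77) = (77/25). Reduce: 77 ≡ 2 (mod 25). Now have (2/25).
Factor out 2: 2 = 2. Since 25 ≡ 1 (mod 8), (2/25) = +1. Now have (1/25).
(1/25) = 1. Collecting the sign factors: 1.

1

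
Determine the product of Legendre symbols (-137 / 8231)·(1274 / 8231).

By multiplicativity, (-137·1274 / 8231) = (-137 / 8231)·(1274 / 8231).
First factor (-137 / 8231):
(-137 / 8231)
  = (8094 / 8231)    [-137 ≡ 8094 mod 8231]
  = (4047 / 8231)    [8231 ≡ 7 mod 8 ⇒ (2 / 8231) = +1]
  = -(8231 / 4047)    [QR: both ≡ 3 mod 4, sign flips]
  = -(137 / 4047)    [8231 ≡ 137 mod 4047]
  = -(4047 / 137)    [QR: 137 ≡ 1 mod 4, sign kept]
  = -(74 / 137)    [4047 ≡ 74 mod 137]
  = -(37 / 137)    [137 ≡ 1 mod 8 ⇒ (2 / 137) = +1]
  = -(137 / 37)    [QR: 37 ≡ 1 mod 4, sign kept]
  = -(26 / 37)    [137 ≡ 26 mod 37]
  = (13 / 37)    [37 ≡ 5 mod 8 ⇒ (2 / 37) = -1]
  = (37 / 13)    [QR: 13 ≡ 1 mod 4, sign kept]
  = (11 / 13)    [37 ≡ 11 mod 13]
  = (13 / 11)    [QR: 13 ≡ 1 mod 4, sign kept]
  = (2 / 11)    [13 ≡ 2 mod 11]
  = -(1 / 11)    [11 ≡ 3 mod 8 ⇒ (2 / 11) = -1]
  = -1    [(1 / 11) = 1]
Second factor (1274 / 8231):
(1274 / 8231)
  = (637 / 8231)    [8231 ≡ 7 mod 8 ⇒ (2 / 8231) = +1]
  = (8231 / 637)    [QR: 637 ≡ 1 mod 4, sign kept]
  = (587 / 637)    [8231 ≡ 587 mod 637]
  = (637 / 587)    [QR: 637 ≡ 1 mod 4, sign kept]
  = (50 / 587)    [637 ≡ 50 mod 587]
  = -(25 / 587)    [587 ≡ 3 mod 8 ⇒ (2 / 587) = -1]
  = -(587 / 25)    [QR: 25 ≡ 1 mod 4, sign kept]
  = -(12 / 25)    [587 ≡ 12 mod 25]
  = -(3 / 25)    [25 ≡ 1 mod 8 ⇒ (2 / 25)^2 = +1]
  = -(25 / 3)    [QR: 25 ≡ 1 mod 4, sign kept]
  = -(1 / 3)    [25 ≡ 1 mod 3]
  = -1    [(1 / 3) = 1]
Product: (-1)·(-1) = 1.

1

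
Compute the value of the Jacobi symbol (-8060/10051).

Pull out -1: (-8060/10051) = (-1/10051)·(8060/10051). Since 10051 ≡ 3 (mod 4), (-1/10051) = -1. Now have -(8060/10051).
Factor out 2: 8060 = 2^2·2015. Since 10051 ≡ 3 (mod 8), (2/10051) = -1, and (2/10051)^2 = +1. Now have -(2015/10051).
Both 2015 ≡ 3 and 10051 ≡ 3 (mod 4), so reciprocity gives (2015/10051) = -(10051/2015). Reduce: 10051 ≡ 1991 (mod 2015). Now have (1991/2015).
Both 1991 ≡ 3 and 2015 ≡ 3 (mod 4), so reciprocity gives (1991/2015) = -(2015/1991). Reduce: 2015 ≡ 24 (mod 1991). Now have -(24/1991).
Factor out 2: 24 = 2^3·3. Since 1991 ≡ 7 (mod 8), (2/1991) = +1, and (2/1991)^3 = +1. Now have -(3/1991).
Both 3 ≡ 3 and 1991 ≡ 3 (mod 4), so reciprocity gives (3/1991) = -(1991/3). Reduce: 1991 ≡ 2 (mod 3). Now have (2/3).
Factor out 2: 2 = 2. Since 3 ≡ 3 (mod 8), (2/3) = -1. Now have -(1/3).
(1/3) = 1. Collecting the sign factors: -1.

-1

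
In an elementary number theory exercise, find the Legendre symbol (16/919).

1

(16/919)
  = (1/919)    [919 ≡ 7 mod 8 ⇒ (2/919)^4 = +1]
  = 1    [(1/919) = 1]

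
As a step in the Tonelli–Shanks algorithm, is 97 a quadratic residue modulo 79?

yes

Reduce the numerator: 97 ≡ 18 (mod 79), so (97|79) = (18|79).
Factor out 2: 18 = 2·9. Since 79 ≡ 7 (mod 8), (2|79) = +1. Now have (9|79).
9 ≡ 1 (mod 4), so quadratic reciprocity gives (9|79) = (79|9). Reduce: 79 ≡ 7 (mod 9). Now have (7|9).
9 ≡ 1 (mod 4), so quadratic reciprocity gives (7|9) = (9|7). Reduce: 9 ≡ 2 (mod 7). Now have (2|7).
Factor out 2: 2 = 2. Since 7 ≡ 7 (mod 8), (2|7) = +1. Now have (1|7).
(1|7) = 1. Collecting the sign factors: 1.
The Legendre symbol is 1, so x^2 ≡ 97 (mod 79) has solution.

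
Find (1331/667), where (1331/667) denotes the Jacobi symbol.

(1331/667)
  = (664/667)    [1331 ≡ 664 mod 667]
  = -(83/667)    [667 ≡ 3 mod 8 ⇒ (2/667)^3 = -1]
  = (667/83)    [QR: both ≡ 3 mod 4, sign flips]
  = (3/83)    [667 ≡ 3 mod 83]
  = -(83/3)    [QR: both ≡ 3 mod 4, sign flips]
  = -(2/3)    [83 ≡ 2 mod 3]
  = (1/3)    [3 ≡ 3 mod 8 ⇒ (2/3) = -1]
  = 1    [(1/3) = 1]

1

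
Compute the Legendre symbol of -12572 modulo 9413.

-1

(-12572 / 9413)
  = (6254 / 9413)    [-12572 ≡ 6254 mod 9413]
  = -(3127 / 9413)    [9413 ≡ 5 mod 8 ⇒ (2 / 9413) = -1]
  = -(9413 / 3127)    [QR: 9413 ≡ 1 mod 4, sign kept]
  = -(32 / 3127)    [9413 ≡ 32 mod 3127]
  = -(1 / 3127)    [3127 ≡ 7 mod 8 ⇒ (2 / 3127)^5 = +1]
  = -1    [(1 / 3127) = 1]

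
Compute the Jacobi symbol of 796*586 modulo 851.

By multiplicativity, (796·586/851) = (796/851)·(586/851).
First factor (796/851):
Factor out 2: 796 = 2^2·199. Since 851 ≡ 3 (mod 8), (2/851) = -1, and (2/851)^2 = +1. Now have (199/851).
Both 199 ≡ 3 and 851 ≡ 3 (mod 4), so reciprocity gives (199/851) = -(851/199). Reduce: 851 ≡ 55 (mod 199). Now have -(55/199).
Both 55 ≡ 3 and 199 ≡ 3 (mod 4), so reciprocity gives (55/199) = -(199/55). Reduce: 199 ≡ 34 (mod 55). Now have (34/55).
Factor out 2: 34 = 2·17. Since 55 ≡ 7 (mod 8), (2/55) = +1. Now have (17/55).
17 ≡ 1 (mod 4), so quadratic reciprocity gives (17/55) = (55/17). Reduce: 55 ≡ 4 (mod 17). Now have (4/17).
Factor out 2: 4 = 2^2. Since 17 ≡ 1 (mod 8), (2/17) = +1, and (2/17)^2 = +1. Now have (1/17).
(1/17) = 1. Collecting the sign factors: 1.
Second factor (586/851):
Factor out 2: 586 = 2·293. Since 851 ≡ 3 (mod 8), (2/851) = -1. Now have -(293/851).
293 ≡ 1 (mod 4), so quadratic reciprocity gives (293/851) = (851/293). Reduce: 851 ≡ 265 (mod 293). Now have -(265/293).
265 ≡ 1 (mod 4), so quadratic reciprocity gives (265/293) = (293/265). Reduce: 293 ≡ 28 (mod 265). Now have -(28/265).
Factor out 2: 28 = 2^2·7. Since 265 ≡ 1 (mod 8), (2/265) = +1, and (2/265)^2 = +1. Now have -(7/265).
265 ≡ 1 (mod 4), so quadratic reciprocity gives (7/265) = (265/7). Reduce: 265 ≡ 6 (mod 7). Now have -(6/7).
Factor out 2: 6 = 2·3. Since 7 ≡ 7 (mod 8), (2/7) = +1. Now have -(3/7).
Both 3 ≡ 3 and 7 ≡ 3 (mod 4), so reciprocity gives (3/7) = -(7/3). Reduce: 7 ≡ 1 (mod 3). Now have (1/3).
(1/3) = 1. Collecting the sign factors: 1.
Product: (1)·(1) = 1.

1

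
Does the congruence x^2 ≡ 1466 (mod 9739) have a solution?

yes

(1466/9739)
  = -(733/9739)    [9739 ≡ 3 mod 8 ⇒ (2/9739) = -1]
  = -(9739/733)    [QR: 733 ≡ 1 mod 4, sign kept]
  = -(210/733)    [9739 ≡ 210 mod 733]
  = (105/733)    [733 ≡ 5 mod 8 ⇒ (2/733) = -1]
  = (733/105)    [QR: 105 ≡ 1 mod 4, sign kept]
  = (103/105)    [733 ≡ 103 mod 105]
  = (105/103)    [QR: 105 ≡ 1 mod 4, sign kept]
  = (2/103)    [105 ≡ 2 mod 103]
  = (1/103)    [103 ≡ 7 mod 8 ⇒ (2/103) = +1]
  = 1    [(1/103) = 1]
(1466/9739) = 1, and 9739 is prime, so 1466 is a quadratic residue mod 9739.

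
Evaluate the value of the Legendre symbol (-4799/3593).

-1

(-4799/3593)
  = (2387/3593)    [-4799 ≡ 2387 mod 3593]
  = (3593/2387)    [QR: 3593 ≡ 1 mod 4, sign kept]
  = (1206/2387)    [3593 ≡ 1206 mod 2387]
  = -(603/2387)    [2387 ≡ 3 mod 8 ⇒ (2/2387) = -1]
  = (2387/603)    [QR: both ≡ 3 mod 4, sign flips]
  = (578/603)    [2387 ≡ 578 mod 603]
  = -(289/603)    [603 ≡ 3 mod 8 ⇒ (2/603) = -1]
  = -(603/289)    [QR: 289 ≡ 1 mod 4, sign kept]
  = -(25/289)    [603 ≡ 25 mod 289]
  = -(289/25)    [QR: 25 ≡ 1 mod 4, sign kept]
  = -(14/25)    [289 ≡ 14 mod 25]
  = -(7/25)    [25 ≡ 1 mod 8 ⇒ (2/25) = +1]
  = -(25/7)    [QR: 25 ≡ 1 mod 4, sign kept]
  = -(4/7)    [25 ≡ 4 mod 7]
  = -(1/7)    [7 ≡ 7 mod 8 ⇒ (2/7)^2 = +1]
  = -1    [(1/7) = 1]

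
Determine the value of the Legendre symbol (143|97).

-1

(143|97)
  = (46|97)    [143 ≡ 46 mod 97]
  = (23|97)    [97 ≡ 1 mod 8 ⇒ (2|97) = +1]
  = (97|23)    [QR: 97 ≡ 1 mod 4, sign kept]
  = (5|23)    [97 ≡ 5 mod 23]
  = (23|5)    [QR: 5 ≡ 1 mod 4, sign kept]
  = (3|5)    [23 ≡ 3 mod 5]
  = (5|3)    [QR: 5 ≡ 1 mod 4, sign kept]
  = (2|3)    [5 ≡ 2 mod 3]
  = -(1|3)    [3 ≡ 3 mod 8 ⇒ (2|3) = -1]
  = -1    [(1|3) = 1]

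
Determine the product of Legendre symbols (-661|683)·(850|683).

By multiplicativity, (-661·850|683) = (-661|683)·(850|683).
First factor (-661|683):
Pull out -1: (-661|683) = (-1|683)·(661|683). Since 683 ≡ 3 (mod 4), (-1|683) = -1. Now have -(661|683).
661 ≡ 1 (mod 4), so quadratic reciprocity gives (661|683) = (683|661). Reduce: 683 ≡ 22 (mod 661). Now have -(22|661).
Factor out 2: 22 = 2·11. Since 661 ≡ 5 (mod 8), (2|661) = -1. Now have (11|661).
661 ≡ 1 (mod 4), so quadratic reciprocity gives (11|661) = (661|11). Reduce: 661 ≡ 1 (mod 11). Now have (1|11).
(1|11) = 1. Collecting the sign factors: 1.
Second factor (850|683):
Reduce the numerator: 850 ≡ 167 (mod 683), so (850|683) = (167|683).
Both 167 ≡ 3 and 683 ≡ 3 (mod 4), so reciprocity gives (167|683) = -(683|167). Reduce: 683 ≡ 15 (mod 167). Now have -(15|167).
Both 15 ≡ 3 and 167 ≡ 3 (mod 4), so reciprocity gives (15|167) = -(167|15). Reduce: 167 ≡ 2 (mod 15). Now have (2|15).
Factor out 2: 2 = 2. Since 15 ≡ 7 (mod 8), (2|15) = +1. Now have (1|15).
(1|15) = 1. Collecting the sign factors: 1.
Product: (1)·(1) = 1.

1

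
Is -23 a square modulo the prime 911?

Pull out -1: (-23/911) = (-1/911)·(23/911). Since 911 ≡ 3 (mod 4), (-1/911) = -1. Now have -(23/911).
Both 23 ≡ 3 and 911 ≡ 3 (mod 4), so reciprocity gives (23/911) = -(911/23). Reduce: 911 ≡ 14 (mod 23). Now have (14/23).
Factor out 2: 14 = 2·7. Since 23 ≡ 7 (mod 8), (2/23) = +1. Now have (7/23).
Both 7 ≡ 3 and 23 ≡ 3 (mod 4), so reciprocity gives (7/23) = -(23/7). Reduce: 23 ≡ 2 (mod 7). Now have -(2/7).
Factor out 2: 2 = 2. Since 7 ≡ 7 (mod 8), (2/7) = +1. Now have -(1/7).
(1/7) = 1. Collecting the sign factors: -1.
(-23/911) = -1, and 911 is prime, so -23 is not a quadratic residue mod 911.

no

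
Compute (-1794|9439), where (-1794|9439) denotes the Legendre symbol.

Reduce the numerator: -1794 ≡ 7645 (mod 9439), so (-1794|9439) = (7645|9439).
7645 ≡ 1 (mod 4), so quadratic reciprocity gives (7645|9439) = (9439|7645). Reduce: 9439 ≡ 1794 (mod 7645). Now have (1794|7645).
Factor out 2: 1794 = 2·897. Since 7645 ≡ 5 (mod 8), (2|7645) = -1. Now have -(897|7645).
897 ≡ 1 (mod 4), so quadratic reciprocity gives (897|7645) = (7645|897). Reduce: 7645 ≡ 469 (mod 897). Now have -(469|897).
469 ≡ 1 (mod 4), so quadratic reciprocity gives (469|897) = (897|469). Reduce: 897 ≡ 428 (mod 469). Now have -(428|469).
Factor out 2: 428 = 2^2·107. Since 469 ≡ 5 (mod 8), (2|469) = -1, and (2|469)^2 = +1. Now have -(107|469).
469 ≡ 1 (mod 4), so quadratic reciprocity gives (107|469) = (469|107). Reduce: 469 ≡ 41 (mod 107). Now have -(41|107).
41 ≡ 1 (mod 4), so quadratic reciprocity gives (41|107) = (107|41). Reduce: 107 ≡ 25 (mod 41). Now have -(25|41).
25 ≡ 1 (mod 4), so quadratic reciprocity gives (25|41) = (41|25). Reduce: 41 ≡ 16 (mod 25). Now have -(16|25).
Factor out 2: 16 = 2^4. Since 25 ≡ 1 (mod 8), (2|25) = +1, and (2|25)^4 = +1. Now have -(1|25).
(1|25) = 1. Collecting the sign factors: -1.

-1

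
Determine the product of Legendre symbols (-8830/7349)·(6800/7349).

-1

By multiplicativity, (-8830·6800/7349) = (-8830/7349)·(6800/7349).
First factor (-8830/7349):
(-8830/7349)
  = (8830/7349)    [7349 ≡ 1 mod 4 ⇒ (-1/7349) = +1]
  = (1481/7349)    [8830 ≡ 1481 mod 7349]
  = (7349/1481)    [QR: 1481 ≡ 1 mod 4, sign kept]
  = (1425/1481)    [7349 ≡ 1425 mod 1481]
  = (1481/1425)    [QR: 1425 ≡ 1 mod 4, sign kept]
  = (56/1425)    [1481 ≡ 56 mod 1425]
  = (7/1425)    [1425 ≡ 1 mod 8 ⇒ (2/1425)^3 = +1]
  = (1425/7)    [QR: 1425 ≡ 1 mod 4, sign kept]
  = (4/7)    [1425 ≡ 4 mod 7]
  = (1/7)    [7 ≡ 7 mod 8 ⇒ (2/7)^2 = +1]
  = 1    [(1/7) = 1]
Second factor (6800/7349):
(6800/7349)
  = (425/7349)    [7349 ≡ 5 mod 8 ⇒ (2/7349)^4 = +1]
  = (7349/425)    [QR: 425 ≡ 1 mod 4, sign kept]
  = (124/425)    [7349 ≡ 124 mod 425]
  = (31/425)    [425 ≡ 1 mod 8 ⇒ (2/425)^2 = +1]
  = (425/31)    [QR: 425 ≡ 1 mod 4, sign kept]
  = (22/31)    [425 ≡ 22 mod 31]
  = (11/31)    [31 ≡ 7 mod 8 ⇒ (2/31) = +1]
  = -(31/11)    [QR: both ≡ 3 mod 4, sign flips]
  = -(9/11)    [31 ≡ 9 mod 11]
  = -(11/9)    [QR: 9 ≡ 1 mod 4, sign kept]
  = -(2/9)    [11 ≡ 2 mod 9]
  = -(1/9)    [9 ≡ 1 mod 8 ⇒ (2/9) = +1]
  = -1    [(1/9) = 1]
Product: (1)·(-1) = -1.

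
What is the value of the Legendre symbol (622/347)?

(622/347)
  = (275/347)    [622 ≡ 275 mod 347]
  = -(347/275)    [QR: both ≡ 3 mod 4, sign flips]
  = -(72/275)    [347 ≡ 72 mod 275]
  = (9/275)    [275 ≡ 3 mod 8 ⇒ (2/275)^3 = -1]
  = (275/9)    [QR: 9 ≡ 1 mod 4, sign kept]
  = (5/9)    [275 ≡ 5 mod 9]
  = (9/5)    [QR: 5 ≡ 1 mod 4, sign kept]
  = (4/5)    [9 ≡ 4 mod 5]
  = (1/5)    [5 ≡ 5 mod 8 ⇒ (2/5)^2 = +1]
  = 1    [(1/5) = 1]

1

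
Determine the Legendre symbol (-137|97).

-1

(-137|97)
  = (57|97)    [-137 ≡ 57 mod 97]
  = (97|57)    [QR: 57 ≡ 1 mod 4, sign kept]
  = (40|57)    [97 ≡ 40 mod 57]
  = (5|57)    [57 ≡ 1 mod 8 ⇒ (2|57)^3 = +1]
  = (57|5)    [QR: 5 ≡ 1 mod 4, sign kept]
  = (2|5)    [57 ≡ 2 mod 5]
  = -(1|5)    [5 ≡ 5 mod 8 ⇒ (2|5) = -1]
  = -1    [(1|5) = 1]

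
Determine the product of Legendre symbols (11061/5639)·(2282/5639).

By multiplicativity, (11061·2282/5639) = (11061/5639)·(2282/5639).
First factor (11061/5639):
Reduce the numerator: 11061 ≡ 5422 (mod 5639), so (11061/5639) = (5422/5639).
Factor out 2: 5422 = 2·2711. Since 5639 ≡ 7 (mod 8), (2/5639) = +1. Now have (2711/5639).
Both 2711 ≡ 3 and 5639 ≡ 3 (mod 4), so reciprocity gives (2711/5639) = -(5639/2711). Reduce: 5639 ≡ 217 (mod 2711). Now have -(217/2711).
217 ≡ 1 (mod 4), so quadratic reciprocity gives (217/2711) = (2711/217). Reduce: 2711 ≡ 107 (mod 217). Now have -(107/217).
217 ≡ 1 (mod 4), so quadratic reciprocity gives (107/217) = (217/107). Reduce: 217 ≡ 3 (mod 107). Now have -(3/107).
Both 3 ≡ 3 and 107 ≡ 3 (mod 4), so reciprocity gives (3/107) = -(107/3). Reduce: 107 ≡ 2 (mod 3). Now have (2/3).
Factor out 2: 2 = 2. Since 3 ≡ 3 (mod 8), (2/3) = -1. Now have -(1/3).
(1/3) = 1. Collecting the sign factors: -1.
Second factor (2282/5639):
Factor out 2: 2282 = 2·1141. Since 5639 ≡ 7 (mod 8), (2/5639) = +1. Now have (1141/5639).
1141 ≡ 1 (mod 4), so quadratic reciprocity gives (1141/5639) = (5639/1141). Reduce: 5639 ≡ 1075 (mod 1141). Now have (1075/1141).
1141 ≡ 1 (mod 4), so quadratic reciprocity gives (1075/1141) = (1141/1075). Reduce: 1141 ≡ 66 (mod 1075). Now have (66/1075).
Factor out 2: 66 = 2·33. Since 1075 ≡ 3 (mod 8), (2/1075) = -1. Now have -(33/1075).
33 ≡ 1 (mod 4), so quadratic reciprocity gives (33/1075) = (1075/33). Reduce: 1075 ≡ 19 (mod 33). Now have -(19/33).
33 ≡ 1 (mod 4), so quadratic reciprocity gives (19/33) = (33/19). Reduce: 33 ≡ 14 (mod 19). Now have -(14/19).
Factor out 2: 14 = 2·7. Since 19 ≡ 3 (mod 8), (2/19) = -1. Now have (7/19).
Both 7 ≡ 3 and 19 ≡ 3 (mod 4), so reciprocity gives (7/19) = -(19/7). Reduce: 19 ≡ 5 (mod 7). Now have -(5/7).
5 ≡ 1 (mod 4), so quadratic reciprocity gives (5/7) = (7/5). Reduce: 7 ≡ 2 (mod 5). Now have -(2/5).
Factor out 2: 2 = 2. Since 5 ≡ 5 (mod 8), (2/5) = -1. Now have (1/5).
(1/5) = 1. Collecting the sign factors: 1.
Product: (-1)·(1) = -1.

-1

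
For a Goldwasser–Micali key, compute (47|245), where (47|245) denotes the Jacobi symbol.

245 ≡ 1 (mod 4), so quadratic reciprocity gives (47|245) = (245|47). Reduce: 245 ≡ 10 (mod 47). Now have (10|47).
Factor out 2: 10 = 2·5. Since 47 ≡ 7 (mod 8), (2|47) = +1. Now have (5|47).
5 ≡ 1 (mod 4), so quadratic reciprocity gives (5|47) = (47|5). Reduce: 47 ≡ 2 (mod 5). Now have (2|5).
Factor out 2: 2 = 2. Since 5 ≡ 5 (mod 8), (2|5) = -1. Now have -(1|5).
(1|5) = 1. Collecting the sign factors: -1.

-1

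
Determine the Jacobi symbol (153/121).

1

Reduce the numerator: 153 ≡ 32 (mod 121), so (153/121) = (32/121).
Factor out 2: 32 = 2^5. Since 121 ≡ 1 (mod 8), (2/121) = +1, and (2/121)^5 = +1. Now have (1/121).
(1/121) = 1. Collecting the sign factors: 1.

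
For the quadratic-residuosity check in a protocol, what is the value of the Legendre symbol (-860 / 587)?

1

Pull out -1: (-860 / 587) = (-1 / 587)·(860 / 587). Since 587 ≡ 3 (mod 4), (-1 / 587) = -1. Now have -(860 / 587).
Reduce the numerator: 860 ≡ 273 (mod 587), so (860 / 587) = (273 / 587).
273 ≡ 1 (mod 4), so quadratic reciprocity gives (273 / 587) = (587 / 273). Reduce: 587 ≡ 41 (mod 273). Now have -(41 / 273).
41 ≡ 1 (mod 4), so quadratic reciprocity gives (41 / 273) = (273 / 41). Reduce: 273 ≡ 27 (mod 41). Now have -(27 / 41).
41 ≡ 1 (mod 4), so quadratic reciprocity gives (27 / 41) = (41 / 27). Reduce: 41 ≡ 14 (mod 27). Now have -(14 / 27).
Factor out 2: 14 = 2·7. Since 27 ≡ 3 (mod 8), (2 / 27) = -1. Now have (7 / 27).
Both 7 ≡ 3 and 27 ≡ 3 (mod 4), so reciprocity gives (7 / 27) = -(27 / 7). Reduce: 27 ≡ 6 (mod 7). Now have -(6 / 7).
Factor out 2: 6 = 2·3. Since 7 ≡ 7 (mod 8), (2 / 7) = +1. Now have -(3 / 7).
Both 3 ≡ 3 and 7 ≡ 3 (mod 4), so reciprocity gives (3 / 7) = -(7 / 3). Reduce: 7 ≡ 1 (mod 3). Now have (1 / 3).
(1 / 3) = 1. Collecting the sign factors: 1.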